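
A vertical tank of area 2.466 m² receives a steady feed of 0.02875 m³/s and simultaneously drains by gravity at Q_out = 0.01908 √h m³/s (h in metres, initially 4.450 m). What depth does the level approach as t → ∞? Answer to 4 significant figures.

Accumulation of liquid (constant cross-section A): A dh/dt = Q_in − 0.01908 √h. At steady state dh/dt = 0:
Q_in = 0.01908 √h_ss ⇒ √h_ss = 0.02875/0.01908 = 1.50681.
h_ss = 1.50681² = 2.27049 m. (Since h₀ = 4.450 m > h_ss, the level will fall toward this value.)

2.270 m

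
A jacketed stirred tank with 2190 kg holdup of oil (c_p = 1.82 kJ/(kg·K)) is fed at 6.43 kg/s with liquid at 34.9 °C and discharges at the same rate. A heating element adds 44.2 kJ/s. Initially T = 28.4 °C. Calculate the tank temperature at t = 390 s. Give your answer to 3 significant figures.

M c_p dT/dt = ṁ c_p (T_in − T) + Q̇.
Rearrange: dT/dt = (T_ss − T)/τ with τ = M/ṁ = 340.59 s and T_ss = T_in + Q̇/(ṁ c_p) = 38.677 °C.
Integrating: T(t) = T_ss + (T₀ − T_ss) e^(−t/τ).
T(390) = 38.677 + (-10.277)·e^(−390/340.59) = 38.677 + (-10.277)·0.31820 = 35.407 °C.

35.4 °C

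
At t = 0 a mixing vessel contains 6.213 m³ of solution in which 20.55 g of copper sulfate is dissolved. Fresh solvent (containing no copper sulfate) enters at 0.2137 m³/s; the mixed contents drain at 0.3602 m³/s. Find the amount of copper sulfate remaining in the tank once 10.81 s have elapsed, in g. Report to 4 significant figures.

9.969 g

Let m(t) be the amount of copper sulfate. Volume: V(t) = V₀ + (Q_in − Q_out) t = 6.213 − 0.146500 t; V(10.81) = 4.62933 m³.
Solute balance: dm/dt = 0 − Q_out C = −Q_out m/V(t).
Separate: dm/m = −Q_out dt/V(t) ⇒ ln(m/m₀) = −(Q_out/(Q_in−Q_out)) ln(V/V₀).
m = m₀ (V₀/V)^(Q_out/(Q_in−Q_out)) = 20.55 × (6.213/4.62933)^(-2.45870) = 9.96855 g.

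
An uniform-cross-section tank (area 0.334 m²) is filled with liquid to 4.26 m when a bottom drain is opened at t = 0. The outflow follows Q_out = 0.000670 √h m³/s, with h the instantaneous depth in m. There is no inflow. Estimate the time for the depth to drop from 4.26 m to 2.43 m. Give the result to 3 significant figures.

504 s

With no inflow, A dh/dt = −0.000670 √h.
This is separable: 2 d(√h)/dt = −0.000670/A, so √h = √h₀ − (0.000670/(2A)) t.
t = 2A(√h₀ − √h)/0.000670 = 2·0.334·(√4.26 − √2.43)/0.000670
  = 0.66800 × (2.0640 − 1.5588) / 0.000670 = 503.62 s.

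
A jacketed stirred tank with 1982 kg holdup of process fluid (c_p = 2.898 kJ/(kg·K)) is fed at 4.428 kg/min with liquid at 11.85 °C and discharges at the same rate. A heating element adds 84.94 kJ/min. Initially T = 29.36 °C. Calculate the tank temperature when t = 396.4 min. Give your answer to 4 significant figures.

22.96 °C

Energy balance: M c_p dT/dt = ṁ c_p (T_in − T) + 84.94.
Rearrange: dT/dt = (T_ss − T)/τ with τ = M/ṁ = 447.606 min and T_ss = T_in + Q̇/(ṁ c_p) = 18.4692 °C.
T approaches T_ss exponentially: T(t) = T_ss + (T₀ − T_ss) e^(−t/τ).
T(396.4) = 18.4692 + (10.8908)·e^(−396.4/447.606) = 18.4692 + (10.8908)·0.412467 = 22.9613 °C.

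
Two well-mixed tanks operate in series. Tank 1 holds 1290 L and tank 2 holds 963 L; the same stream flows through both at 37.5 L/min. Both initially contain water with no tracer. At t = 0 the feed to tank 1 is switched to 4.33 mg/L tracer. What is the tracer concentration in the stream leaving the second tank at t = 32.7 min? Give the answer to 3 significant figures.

Each tank obeys Vᵢ dCᵢ/dt = Q(Cᵢ₋₁ − Cᵢ), so τᵢ = Vᵢ/Q.
τ₁ = 1290/37.5 = 34.400 min; τ₂ = 963/37.5 = 25.680 min.
Solving the cascade with C₁(0)=C₂(0)=0 gives C₂(t) = C_in[1 − (τ₁ e^(−t/τ₁) − τ₂ e^(−t/τ₂))/(τ₁ − τ₂)].
At t = 32.7: e^(−t/τ₁) = 0.38652, e^(−t/τ₂) = 0.27989.
C₂ = 4.33·[1 − (34.400·0.38652 − 25.680·0.27989)/(8.7200)] = 4.33·0.29947 = 1.2967 mg/L.

1.30 mg/L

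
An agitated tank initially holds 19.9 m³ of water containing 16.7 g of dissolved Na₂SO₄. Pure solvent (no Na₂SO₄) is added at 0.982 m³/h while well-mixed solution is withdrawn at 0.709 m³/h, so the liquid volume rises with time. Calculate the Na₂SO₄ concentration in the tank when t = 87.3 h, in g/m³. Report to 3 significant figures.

0.0494 g/m³

Total volume: dV/dt = Q_in − Q_out = 0.27300 m³/h, so V(t) = 19.9 + 0.27300 t and V(87.3) = 43.733 m³.
Species balance (pure solvent in): dm/dt = −Q_out · m/V(t).
dm/m = −Q_out dt/(V₀ + 0.27300 t); integrating gives ln(m/m₀) = −(Q_out/(Q_in−Q_out)) ln(V/V₀).
m = m₀ (V₀/V)^(Q_out/(Q_in−Q_out)) = 16.7 × (19.9/43.733)^(2.5971) = 2.1609 g.
C = m/V = 2.1609/43.733 = 0.049411 g/m³.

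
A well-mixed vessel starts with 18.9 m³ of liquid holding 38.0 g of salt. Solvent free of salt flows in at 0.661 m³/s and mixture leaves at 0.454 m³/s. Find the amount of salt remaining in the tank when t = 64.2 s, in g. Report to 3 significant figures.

11.8 g

Let m(t) be the amount of salt. Volume: V(t) = V₀ + (Q_in − Q_out) t = 18.9 + 0.20700 t; V(64.2) = 32.189 m³.
Solute balance: dm/dt = 0 − Q_out C = −Q_out m/V(t).
Separate: dm/m = −Q_out dt/V(t) ⇒ ln(m/m₀) = −(Q_out/(Q_in−Q_out)) ln(V/V₀).
m = m₀ (V₀/V)^(Q_out/(Q_in−Q_out)) = 38.0 × (18.9/32.189)^(2.1932) = 11.819 g.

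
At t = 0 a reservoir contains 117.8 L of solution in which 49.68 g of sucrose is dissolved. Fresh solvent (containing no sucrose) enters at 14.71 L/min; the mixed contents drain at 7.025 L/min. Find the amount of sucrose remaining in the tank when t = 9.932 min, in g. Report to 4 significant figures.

Let m(t) be the amount of sucrose. Volume: V(t) = V₀ + (Q_in − Q_out) t = 117.8 + 7.68500 t; V(9.932) = 194.127 L.
Solute balance: dm/dt = 0 − Q_out C = −Q_out m/V(t).
Separate: dm/m = −Q_out dt/V(t) ⇒ ln(m/m₀) = −(Q_out/(Q_in−Q_out)) ln(V/V₀).
m = m₀ (V₀/V)^(Q_out/(Q_in−Q_out)) = 49.68 × (117.8/194.127)^(0.914118) = 31.4682 g.

31.47 g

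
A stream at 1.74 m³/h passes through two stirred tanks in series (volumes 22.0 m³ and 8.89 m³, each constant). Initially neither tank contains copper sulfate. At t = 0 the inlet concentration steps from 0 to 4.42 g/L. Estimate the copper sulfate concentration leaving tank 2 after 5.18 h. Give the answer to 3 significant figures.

Each tank obeys Vᵢ dCᵢ/dt = Q(Cᵢ₋₁ − Cᵢ), so τᵢ = Vᵢ/Q.
τ₁ = 22.0/1.74 = 12.644 h; τ₂ = 8.89/1.74 = 5.1092 h.
Solving the cascade with C₁(0)=C₂(0)=0 gives C₂(t) = C_in[1 − (τ₁ e^(−t/τ₁) − τ₂ e^(−t/τ₂))/(τ₁ − τ₂)].
At t = 5.18: e^(−t/τ₁) = 0.66386, e^(−t/τ₂) = 0.36282.
C₂ = 4.42·[1 − (12.644·0.66386 − 5.1092·0.36282)/(7.5345)] = 4.42·0.13201 = 0.58347 g/L.

0.583 g/L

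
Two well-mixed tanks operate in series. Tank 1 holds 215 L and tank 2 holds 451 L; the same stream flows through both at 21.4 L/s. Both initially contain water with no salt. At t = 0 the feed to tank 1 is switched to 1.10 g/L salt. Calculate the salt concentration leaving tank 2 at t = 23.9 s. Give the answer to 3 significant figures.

0.517 g/L

Time constants: τᵢ = Vᵢ/Q for each well-mixed tank.
τ₁ = 215/21.4 = 10.047 s; τ₂ = 451/21.4 = 21.075 s.
Solving the cascade with C₁(0)=C₂(0)=0 gives C₂(t) = C_in[1 − (τ₁ e^(−t/τ₁) − τ₂ e^(−t/τ₂))/(τ₁ − τ₂)].
At t = 23.9: e^(−t/τ₁) = 0.092654, e^(−t/τ₂) = 0.32173.
C₂ = 1.10·[1 − (10.047·0.092654 − 21.075·0.32173)/(-11.028)] = 1.10·0.46959 = 0.51655 g/L.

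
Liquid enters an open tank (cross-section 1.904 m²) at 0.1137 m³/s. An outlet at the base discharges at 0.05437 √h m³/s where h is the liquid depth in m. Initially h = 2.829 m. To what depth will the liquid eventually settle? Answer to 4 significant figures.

4.373 m

A dh/dt = Q_in − 0.05437 √h. Steady state requires inflow = outflow:
Q_in = 0.05437 √h_ss ⇒ √h_ss = 0.1137/0.05437 = 2.09123.
h_ss = 2.09123² = 4.37323 m. (Since h₀ = 2.829 m < h_ss, the level will rise toward this value.)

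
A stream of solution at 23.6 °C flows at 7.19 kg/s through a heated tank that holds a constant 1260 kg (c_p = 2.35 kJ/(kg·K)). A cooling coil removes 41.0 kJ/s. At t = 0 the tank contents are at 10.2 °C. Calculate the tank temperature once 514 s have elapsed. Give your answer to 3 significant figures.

20.6 °C

M c_p dT/dt = ṁ c_p (T_in − T) − Q̇.
Rearrange: dT/dt = (T_ss − T)/τ with τ = M/ṁ = 175.24 s and T_ss = T_in − Q̇/(ṁ c_p) = 21.173 °C.
T approaches T_ss exponentially: T(t) = T_ss + (T₀ − T_ss) e^(−t/τ).
T(514) = 21.173 + (-10.973)·e^(−514/175.24) = 21.173 + (-10.973)·0.053234 = 20.589 °C.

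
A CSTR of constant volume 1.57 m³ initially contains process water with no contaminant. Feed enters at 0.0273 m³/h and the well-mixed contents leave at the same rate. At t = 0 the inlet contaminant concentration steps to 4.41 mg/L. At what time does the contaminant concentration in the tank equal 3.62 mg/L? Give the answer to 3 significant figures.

Species balance on the tank: V dC/dt = Q(C_in − C), so τ = V/Q = 57.509 h.
C(t) = C_in + (C₀ − C_in) e^(−t/τ). Set C = 3.62 and solve for t:
e^(−t/τ) = (C − C_in)/(C₀ − C_in) = (3.62 − 4.41)/(0 − 4.41) = 0.17914
t = −τ ln(…) = 57.509 × 1.7196 = 98.893 h.

98.9 h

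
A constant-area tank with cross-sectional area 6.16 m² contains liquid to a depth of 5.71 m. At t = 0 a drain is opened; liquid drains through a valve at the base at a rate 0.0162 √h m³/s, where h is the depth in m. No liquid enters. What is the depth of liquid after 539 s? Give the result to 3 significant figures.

2.83 m

Accumulation of liquid (constant cross-section A): A dh/dt = −0.0162 √h.
Separate and integrate: 2(√h − √h₀) = −(0.0162/A) t.
√h = √5.71 − 0.0162·539/(2·6.16) = 2.3896 − 0.70875 = 1.6808.
h = 1.6808² = 2.8251 m.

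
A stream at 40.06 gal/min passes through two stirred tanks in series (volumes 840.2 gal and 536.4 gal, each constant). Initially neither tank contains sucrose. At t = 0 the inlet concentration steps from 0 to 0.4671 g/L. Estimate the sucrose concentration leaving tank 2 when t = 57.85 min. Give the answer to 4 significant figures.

0.3962 g/L

Species balance on tank i: dCᵢ/dt = (Cᵢ₋₁ − Cᵢ)/τᵢ with τᵢ = Vᵢ/Q.
τ₁ = 840.2/40.06 = 20.9735 min; τ₂ = 536.4/40.06 = 13.3899 min.
Solving the cascade with C₁(0)=C₂(0)=0 gives C₂(t) = C_in[1 − (τ₁ e^(−t/τ₁) − τ₂ e^(−t/τ₂))/(τ₁ − τ₂)].
At t = 57.85: e^(−t/τ₁) = 0.0634034, e^(−t/τ₂) = 0.0132944.
C₂ = 0.4671·[1 − (20.9735·0.0634034 − 13.3899·0.0132944)/(7.58362)] = 0.4671·0.848122 = 0.396158 g/L.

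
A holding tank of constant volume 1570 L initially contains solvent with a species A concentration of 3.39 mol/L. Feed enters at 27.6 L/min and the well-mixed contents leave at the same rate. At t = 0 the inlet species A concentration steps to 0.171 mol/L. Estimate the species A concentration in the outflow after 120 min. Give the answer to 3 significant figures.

Mass balance on the solute (V constant): V dC/dt = Q(C_in − C).
Time constant τ = V/Q = 1570/27.6 = 56.884 min.
This is linear first-order; C(t) = C_in + (C₀ − C_in) e^(−t/τ).
C(120) = 0.171 + (3.39 − 0.171)·e^(−120/56.884) = 0.171 + (3.2190)·0.12129 = 0.56144 mol/L.

0.561 mol/L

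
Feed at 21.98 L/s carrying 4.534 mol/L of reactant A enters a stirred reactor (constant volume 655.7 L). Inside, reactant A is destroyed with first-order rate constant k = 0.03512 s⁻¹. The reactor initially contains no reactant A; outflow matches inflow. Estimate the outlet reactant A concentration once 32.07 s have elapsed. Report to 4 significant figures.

Accumulation = in − out − consumed: V dC/dt = Q C_in − Q C − k V C.
This is linear with rate a = Q/V + k = 0.0686414 s⁻¹.
C_ss = Q C_in/(Q + kV) = 2.21420 mol/L; C(t) = C_ss + (C₀ − C_ss) e^(−a t).
C(32.07) = 2.21420 + (-2.21420)·e^(−0.0686414·32.07) = 2.21420 + (-2.21420)·0.110656 = 1.96919 mol/L.

1.969 mol/L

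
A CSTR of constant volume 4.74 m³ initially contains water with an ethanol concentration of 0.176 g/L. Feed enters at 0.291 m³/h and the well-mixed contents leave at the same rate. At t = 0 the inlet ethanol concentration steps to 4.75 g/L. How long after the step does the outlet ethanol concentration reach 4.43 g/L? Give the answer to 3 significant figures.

43.3 h

Unsteady species balance (constant V, well mixed): V dC/dt = Q(C_in − C), so τ = V/Q = 16.289 h.
C(t) = C_in + (C₀ − C_in) e^(−t/τ). Set C = 4.43 and solve for t:
e^(−t/τ) = (C − C_in)/(C₀ − C_in) = (4.43 − 4.75)/(0.176 − 4.75) = 0.069961
t = −τ ln(…) = 16.289 × 2.6598 = 43.325 h.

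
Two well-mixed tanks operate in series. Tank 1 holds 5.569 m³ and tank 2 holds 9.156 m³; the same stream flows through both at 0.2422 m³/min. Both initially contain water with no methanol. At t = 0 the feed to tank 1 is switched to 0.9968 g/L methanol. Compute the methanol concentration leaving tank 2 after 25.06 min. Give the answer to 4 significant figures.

Each tank obeys Vᵢ dCᵢ/dt = Q(Cᵢ₋₁ − Cᵢ), so τᵢ = Vᵢ/Q.
τ₁ = 5.569/0.2422 = 22.9934 min; τ₂ = 9.156/0.2422 = 37.8035 min.
Tank 1: C₁ = C_in(1 − e^(−t/τ₁)). Tank 2 (τ₁ ≠ τ₂): C₂ = C_in[1 − (τ₁ e^(−t/τ₁) − τ₂ e^(−t/τ₂))/(τ₁ − τ₂)].
At t = 25.06: e^(−t/τ₁) = 0.336257, e^(−t/τ₂) = 0.515354.
C₂ = 0.9968·[1 − (22.9934·0.336257 − 37.8035·0.515354)/(-14.8101)] = 0.9968·0.206591 = 0.205930 g/L.

0.2059 g/L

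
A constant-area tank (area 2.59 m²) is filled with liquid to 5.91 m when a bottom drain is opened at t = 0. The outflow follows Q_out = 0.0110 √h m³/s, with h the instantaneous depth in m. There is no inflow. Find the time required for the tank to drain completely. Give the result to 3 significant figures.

1140 s

A dh/dt = −Q_out = −0.0110 √h.
This is separable: 2 d(√h)/dt = −0.0110/A, so √h = √h₀ − (0.0110/(2A)) t.
Tank is empty when √h = 0: t_empty = 2A√h₀/0.0110.
t_empty = 2·2.59·√5.91/0.0110 = 5.1800·2.4310/0.0110 = 1144.8 s.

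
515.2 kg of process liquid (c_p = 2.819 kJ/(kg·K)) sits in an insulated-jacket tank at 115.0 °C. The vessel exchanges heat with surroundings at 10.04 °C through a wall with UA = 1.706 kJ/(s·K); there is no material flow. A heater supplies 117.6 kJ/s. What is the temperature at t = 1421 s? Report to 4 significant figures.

M c_p dT/dt = −UA(T − T_amb) + Q̇.
dT/dt = (T_ss − T)/τ with T_ss = T_amb + Q̇/UA = 10.04 + 117.6/1.706 = 78.9732 °C, τ = M c_p/UA = 515.2·2.819/1.706 = 851.318 s.
Integrating: T(t) = T_ss + (T₀ − T_ss) e^(−t/τ).
T(1421) = 78.9732 + (36.0268)·0.188402 = 85.7607 °C.

85.76 °C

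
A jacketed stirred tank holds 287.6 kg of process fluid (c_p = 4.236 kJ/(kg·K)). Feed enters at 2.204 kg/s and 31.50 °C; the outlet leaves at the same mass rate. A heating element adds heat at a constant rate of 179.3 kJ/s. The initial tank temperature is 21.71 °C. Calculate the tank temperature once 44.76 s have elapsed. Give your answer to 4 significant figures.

Energy balance: M c_p dT/dt = ṁ c_p (T_in − T) + 179.3.
τ = M/ṁ = 130.490 s; T_ss = T_in + Q̇/(ṁ c_p) = 31.50 + 179.3/(2.204·4.236) = 50.7049 °C.
Solution: T(t) = T_ss + (T₀ − T_ss) e^(−t/τ).
T(44.76) = 50.7049 + (-28.9949)·e^(−44.76/130.490) = 50.7049 + (-28.9949)·0.709628 = 30.1293 °C.

30.13 °C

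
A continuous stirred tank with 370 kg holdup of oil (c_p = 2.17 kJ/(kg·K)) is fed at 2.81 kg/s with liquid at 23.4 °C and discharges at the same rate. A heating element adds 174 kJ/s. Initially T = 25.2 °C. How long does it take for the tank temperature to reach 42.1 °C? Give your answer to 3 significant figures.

132 s

Energy balance: M c_p dT/dt = ṁ c_p (T_in − T) + 174.
τ = M/ṁ = 131.67 s; T_ss = T_in + Q̇/(ṁ c_p) = 51.935 °C.
T(t) = T_ss + (T₀ − T_ss) e^(−t/τ). Set T = 42.1:
e^(−t/τ) = (42.1 − 51.935)/(25.2 − 51.935) = 0.36788
t = −131.67 · ln(0.36788) = 131.67 s.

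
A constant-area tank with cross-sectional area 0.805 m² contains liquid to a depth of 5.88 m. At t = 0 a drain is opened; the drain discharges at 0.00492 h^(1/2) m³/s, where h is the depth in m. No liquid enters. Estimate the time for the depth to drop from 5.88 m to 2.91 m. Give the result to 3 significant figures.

With no inflow, A dh/dt = −0.00492 √h.
This is separable: 2 d(√h)/dt = −0.00492/A, so √h = √h₀ − (0.00492/(2A)) t.
t = 2A(√h₀ − √h)/0.00492 = 2·0.805·(√5.88 − √2.91)/0.00492
  = 1.6100 × (2.4249 − 1.7059) / 0.00492 = 235.28 s.

235 s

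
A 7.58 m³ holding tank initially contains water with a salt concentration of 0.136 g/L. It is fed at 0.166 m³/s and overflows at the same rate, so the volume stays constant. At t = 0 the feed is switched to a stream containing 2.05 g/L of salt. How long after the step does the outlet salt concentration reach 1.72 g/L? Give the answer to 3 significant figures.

80.3 s

Species balance: V dC/dt = Q(C_in − C) ⇒ τ = V/Q = 45.663 s.
C(t) = C_in + (C₀ − C_in) e^(−t/τ). Set C = 1.72 and solve for t:
e^(−t/τ) = (C − C_in)/(C₀ − C_in) = (1.72 − 2.05)/(0.136 − 2.05) = 0.17241
t = −τ ln(…) = 45.663 × 1.7579 = 80.268 s.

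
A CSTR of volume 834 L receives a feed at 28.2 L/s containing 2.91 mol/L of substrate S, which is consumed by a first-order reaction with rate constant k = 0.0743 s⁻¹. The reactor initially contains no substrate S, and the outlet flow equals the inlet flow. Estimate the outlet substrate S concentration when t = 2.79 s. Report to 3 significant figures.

V dC/dt = Q(C_in − C) − k V C.
dC/dt = (Q/V) C_in − (Q/V + k) C; effective rate a = Q/V + k = 0.033813 + 0.0743 = 0.10811 s⁻¹.
C_ss = Q C_in/(Q + kV) = 0.91012 mol/L; C(t) = C_ss + (C₀ − C_ss) e^(−a t).
C(2.79) = 0.91012 + (-0.91012)·e^(−0.10811·2.79) = 0.91012 + (-0.91012)·0.73961 = 0.23699 mol/L.

0.237 mol/L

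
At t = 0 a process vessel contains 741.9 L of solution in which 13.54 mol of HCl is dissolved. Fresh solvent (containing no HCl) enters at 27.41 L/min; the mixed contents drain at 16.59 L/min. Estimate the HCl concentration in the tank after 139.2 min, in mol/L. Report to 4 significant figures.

Let m(t) be the amount of HCl. Volume: V(t) = V₀ + (Q_in − Q_out) t = 741.9 + 10.8200 t; V(139.2) = 2248.04 L.
Solute balance: dm/dt = 0 − Q_out C = −Q_out m/V(t).
dm/m = −Q_out dt/(V₀ + 10.8200 t); integrating gives ln(m/m₀) = −(Q_out/(Q_in−Q_out)) ln(V/V₀).
m = m₀ (V₀/V)^(Q_out/(Q_in−Q_out)) = 13.54 × (741.9/2248.04)^(1.53327) = 2.47406 mol.
C = m/V = 2.47406/2248.04 = 0.00110054 mol/L.

0.001101 mol/L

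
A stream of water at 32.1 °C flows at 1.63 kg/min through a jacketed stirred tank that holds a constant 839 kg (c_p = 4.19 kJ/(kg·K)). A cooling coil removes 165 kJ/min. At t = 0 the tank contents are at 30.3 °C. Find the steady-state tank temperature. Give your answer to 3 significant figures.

M c_p dT/dt = ṁ c_p (T_in − T) − Q̇.
At steady state dT/dt = 0 ⇒ T_ss = T_in − Q̇/(ṁ c_p) = 32.1 − 165/(1.63·4.19) = 7.9408 °C.

7.94 °C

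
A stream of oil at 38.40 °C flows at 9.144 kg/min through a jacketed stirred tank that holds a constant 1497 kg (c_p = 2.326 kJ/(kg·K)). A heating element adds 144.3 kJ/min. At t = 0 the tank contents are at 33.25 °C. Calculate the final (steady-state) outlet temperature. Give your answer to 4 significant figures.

M c_p dT/dt = ṁ c_p (T_in − T) + Q̇.
At steady state dT/dt = 0 ⇒ T_ss = T_in + Q̇/(ṁ c_p) = 38.40 + 144.3/(9.144·2.326) = 45.1845 °C.

45.18 °C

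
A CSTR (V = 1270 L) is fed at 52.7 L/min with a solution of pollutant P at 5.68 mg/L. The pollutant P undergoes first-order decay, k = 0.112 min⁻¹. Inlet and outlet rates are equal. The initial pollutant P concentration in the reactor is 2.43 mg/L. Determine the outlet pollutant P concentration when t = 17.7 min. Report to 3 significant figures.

V dC/dt = Q(C_in − C) − k V C.
dC/dt = (Q/V) C_in − (Q/V + k) C; effective rate a = Q/V + k = 0.041496 + 0.112 = 0.15350 min⁻¹.
C_ss = Q C_in/(Q + kV) = 1.5355 mg/L; C(t) = C_ss + (C₀ − C_ss) e^(−a t).
C(17.7) = 1.5355 + (0.89447)·e^(−0.15350·17.7) = 1.5355 + (0.89447)·0.066081 = 1.5946 mg/L.

1.59 mg/L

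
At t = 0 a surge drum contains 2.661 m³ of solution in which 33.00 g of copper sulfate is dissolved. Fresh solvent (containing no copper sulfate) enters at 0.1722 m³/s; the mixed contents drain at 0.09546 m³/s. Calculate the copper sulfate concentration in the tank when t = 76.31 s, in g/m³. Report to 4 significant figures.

0.9115 g/m³

Let m(t) be the amount of copper sulfate. Volume: V(t) = V₀ + (Q_in − Q_out) t = 2.661 + 0.0767400 t; V(76.31) = 8.51703 m³.
Species balance (pure solvent in): dm/dt = −Q_out · m/V(t).
Separate: dm/m = −Q_out dt/V(t) ⇒ ln(m/m₀) = −(Q_out/(Q_in−Q_out)) ln(V/V₀).
m = m₀ (V₀/V)^(Q_out/(Q_in−Q_out)) = 33.00 × (2.661/8.51703)^(1.24394) = 7.76285 g.
C = m/V = 7.76285/8.51703 = 0.911451 g/m³.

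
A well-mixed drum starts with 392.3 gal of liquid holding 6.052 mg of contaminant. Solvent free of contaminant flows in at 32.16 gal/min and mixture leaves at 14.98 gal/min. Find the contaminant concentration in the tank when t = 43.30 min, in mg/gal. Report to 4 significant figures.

0.002107 mg/gal

Total volume: dV/dt = Q_in − Q_out = 17.1800 gal/min, so V(t) = 392.3 + 17.1800 t and V(43.30) = 1136.19 gal.
Solute balance: dm/dt = 0 − Q_out C = −Q_out m/V(t).
dm/m = −Q_out dt/(V₀ + 17.1800 t); integrating gives ln(m/m₀) = −(Q_out/(Q_in−Q_out)) ln(V/V₀).
m = m₀ (V₀/V)^(Q_out/(Q_in−Q_out)) = 6.052 × (392.3/1136.19)^(0.871944) = 2.39445 mg.
C = m/V = 2.39445/1136.19 = 0.00210743 mg/gal.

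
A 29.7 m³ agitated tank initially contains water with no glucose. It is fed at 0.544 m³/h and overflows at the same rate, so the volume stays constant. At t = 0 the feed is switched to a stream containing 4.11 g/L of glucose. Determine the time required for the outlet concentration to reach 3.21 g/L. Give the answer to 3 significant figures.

Species balance: V dC/dt = Q(C_in − C) ⇒ τ = V/Q = 54.596 h.
C(t) = C_in + (C₀ − C_in) e^(−t/τ). Set C = 3.21 and solve for t:
e^(−t/τ) = (C − C_in)/(C₀ − C_in) = (3.21 − 4.11)/(0 − 4.11) = 0.21898
t = −τ ln(…) = 54.596 × 1.5188 = 82.919 h.

82.9 h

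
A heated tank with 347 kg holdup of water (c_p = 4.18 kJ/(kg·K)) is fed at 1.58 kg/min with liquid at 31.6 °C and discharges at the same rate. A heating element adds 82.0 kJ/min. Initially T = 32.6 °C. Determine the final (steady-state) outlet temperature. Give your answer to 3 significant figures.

First-law balance (no shaft work): M c_p dT/dt = ṁ c_p (T_in − T) + 82.0.
At steady state dT/dt = 0 ⇒ T_ss = T_in + Q̇/(ṁ c_p) = 31.6 + 82.0/(1.58·4.18) = 44.016 °C.

44.0 °C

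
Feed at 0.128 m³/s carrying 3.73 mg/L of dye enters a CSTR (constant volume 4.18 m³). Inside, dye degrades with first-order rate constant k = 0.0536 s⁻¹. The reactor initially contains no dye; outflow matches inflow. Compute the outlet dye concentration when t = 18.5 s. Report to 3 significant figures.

Accumulation = in − out − consumed: V dC/dt = Q C_in − Q C − k V C.
This is linear with rate a = Q/V + k = 0.084222 s⁻¹.
C_ss = Q C_in/(Q + kV) = 1.3562 mg/L; C(t) = C_ss + (C₀ − C_ss) e^(−a t).
C(18.5) = 1.3562 + (-1.3562)·e^(−0.084222·18.5) = 1.3562 + (-1.3562)·0.21053 = 1.0707 mg/L.

1.07 mg/L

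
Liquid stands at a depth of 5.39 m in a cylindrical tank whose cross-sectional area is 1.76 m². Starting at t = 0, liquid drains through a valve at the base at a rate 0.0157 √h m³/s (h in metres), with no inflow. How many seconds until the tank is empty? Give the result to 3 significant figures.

521 s

Unsteady balance on liquid volume: A dh/dt = −0.0157 √h.
Separate and integrate: 2(√h − √h₀) = −(0.0157/A) t.
Tank is empty when √h = 0: t_empty = 2A√h₀/0.0157.
t_empty = 2·1.76·√5.39/0.0157 = 3.5200·2.3216/0.0157 = 520.52 s.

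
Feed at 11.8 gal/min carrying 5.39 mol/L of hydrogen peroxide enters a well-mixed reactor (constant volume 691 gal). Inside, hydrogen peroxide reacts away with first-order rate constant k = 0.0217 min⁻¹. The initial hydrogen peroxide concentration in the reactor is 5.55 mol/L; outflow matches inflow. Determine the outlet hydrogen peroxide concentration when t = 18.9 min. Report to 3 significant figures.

3.90 mol/L

V dC/dt = Q(C_in − C) − k V C.
dC/dt = (Q/V) C_in − (Q/V + k) C; effective rate a = Q/V + k = 0.017077 + 0.0217 = 0.038777 min⁻¹.
C_ss = Q C_in/(Q + kV) = 2.3737 mol/L; C(t) = C_ss + (C₀ − C_ss) e^(−a t).
C(18.9) = 2.3737 + (3.1763)·e^(−0.038777·18.9) = 2.3737 + (3.1763)·0.48052 = 3.9000 mol/L.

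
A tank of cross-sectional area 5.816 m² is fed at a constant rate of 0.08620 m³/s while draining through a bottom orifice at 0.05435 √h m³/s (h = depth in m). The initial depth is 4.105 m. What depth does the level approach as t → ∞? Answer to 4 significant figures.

2.515 m

Volume balance on the tank: A dh/dt = Q_in − 0.05435 √h. At steady state dh/dt = 0:
Q_in = 0.05435 √h_ss ⇒ √h_ss = 0.08620/0.05435 = 1.58602.
h_ss = 1.58602² = 2.51545 m. (Since h₀ = 4.105 m > h_ss, the level will fall toward this value.)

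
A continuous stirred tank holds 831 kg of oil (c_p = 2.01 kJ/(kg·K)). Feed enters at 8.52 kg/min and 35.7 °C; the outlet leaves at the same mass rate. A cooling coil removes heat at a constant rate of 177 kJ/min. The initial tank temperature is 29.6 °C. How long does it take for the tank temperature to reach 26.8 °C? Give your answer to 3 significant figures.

Unsteady energy balance on the tank contents: M c_p dT/dt = ṁ c_p (T_in − T) − 177.
τ = M/ṁ = 97.535 min; T_ss = T_in − Q̇/(ṁ c_p) = 25.364 °C.
T(t) = T_ss + (T₀ − T_ss) e^(−t/τ). Set T = 26.8:
e^(−t/τ) = (26.8 − 25.364)/(29.6 − 25.364) = 0.33894
t = −97.535 · ln(0.33894) = 105.53 min.

106 min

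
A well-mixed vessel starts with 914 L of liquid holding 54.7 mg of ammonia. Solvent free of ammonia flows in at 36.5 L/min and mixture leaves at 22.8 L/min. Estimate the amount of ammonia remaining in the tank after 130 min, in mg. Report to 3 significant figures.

Let m(t) be the amount of ammonia. Volume: V(t) = V₀ + (Q_in − Q_out) t = 914 + 13.700 t; V(130) = 2695.0 L.
Solute balance: dm/dt = 0 − Q_out C = −Q_out m/V(t).
Separate: dm/m = −Q_out dt/V(t) ⇒ ln(m/m₀) = −(Q_out/(Q_in−Q_out)) ln(V/V₀).
m = m₀ (V₀/V)^(Q_out/(Q_in−Q_out)) = 54.7 × (914/2695.0)^(1.6642) = 9.0457 mg.

9.05 mg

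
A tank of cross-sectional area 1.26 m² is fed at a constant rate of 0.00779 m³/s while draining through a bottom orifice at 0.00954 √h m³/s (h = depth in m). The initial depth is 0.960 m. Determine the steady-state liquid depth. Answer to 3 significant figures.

0.667 m

Unsteady balance on liquid volume: A dh/dt = Q_in − 0.00954 √h. At steady state dh/dt = 0:
Q_in = 0.00954 √h_ss ⇒ √h_ss = 0.00779/0.00954 = 0.81656.
h_ss = 0.81656² = 0.66677 m. (Since h₀ = 0.960 m > h_ss, the level will fall toward this value.)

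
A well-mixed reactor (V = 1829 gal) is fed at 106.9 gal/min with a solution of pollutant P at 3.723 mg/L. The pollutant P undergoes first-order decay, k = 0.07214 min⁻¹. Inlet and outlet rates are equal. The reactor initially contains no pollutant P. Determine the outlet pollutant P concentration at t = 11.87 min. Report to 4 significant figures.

1.313 mg/L

Species balance: V dC/dt = Q C_in − Q C − k V C.
This is linear with rate a = Q/V + k = 0.130587 min⁻¹.
C_ss = Q C_in/(Q + kV) = 1.66631 mg/L; C(t) = C_ss + (C₀ − C_ss) e^(−a t).
C(11.87) = 1.66631 + (-1.66631)·e^(−0.130587·11.87) = 1.66631 + (-1.66631)·0.212233 = 1.31267 mg/L.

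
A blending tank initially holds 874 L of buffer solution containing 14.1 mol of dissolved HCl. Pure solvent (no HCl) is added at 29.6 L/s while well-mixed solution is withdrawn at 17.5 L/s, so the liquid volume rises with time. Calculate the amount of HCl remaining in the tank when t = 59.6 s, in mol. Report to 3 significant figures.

5.91 mol

Total volume: dV/dt = Q_in − Q_out = 12.100 L/s, so V(t) = 874 + 12.100 t and V(59.6) = 1595.2 L.
Solute balance: dm/dt = 0 − Q_out C = −Q_out m/V(t).
dm/m = −Q_out dt/(V₀ + 12.100 t); integrating gives ln(m/m₀) = −(Q_out/(Q_in−Q_out)) ln(V/V₀).
m = m₀ (V₀/V)^(Q_out/(Q_in−Q_out)) = 14.1 × (874/1595.2)^(1.4463) = 5.9063 mol.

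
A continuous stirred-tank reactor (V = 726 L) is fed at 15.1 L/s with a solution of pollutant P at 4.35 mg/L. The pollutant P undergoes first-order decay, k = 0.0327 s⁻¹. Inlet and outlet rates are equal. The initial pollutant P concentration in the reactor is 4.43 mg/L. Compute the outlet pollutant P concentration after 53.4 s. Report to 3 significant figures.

1.85 mg/L

Accumulation = in − out − consumed: V dC/dt = Q C_in − Q C − k V C.
This is linear with rate a = Q/V + k = 0.053499 s⁻¹.
C_ss = Q C_in/(Q + kV) = 1.6912 mg/L; C(t) = C_ss + (C₀ − C_ss) e^(−a t).
C(53.4) = 1.6912 + (2.7388)·e^(−0.053499·53.4) = 1.6912 + (2.7388)·0.057450 = 1.8485 mg/L.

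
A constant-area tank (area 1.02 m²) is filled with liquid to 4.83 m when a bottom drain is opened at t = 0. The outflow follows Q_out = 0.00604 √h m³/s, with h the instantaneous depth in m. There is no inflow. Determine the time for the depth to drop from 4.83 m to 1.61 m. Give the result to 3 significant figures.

314 s

With no inflow, A dh/dt = −0.00604 √h.
Separate and integrate: 2(√h − √h₀) = −(0.00604/A) t.
t = 2A(√h₀ − √h)/0.00604 = 2·1.02·(√4.83 − √1.61)/0.00604
  = 2.0400 × (2.1977 − 1.2689) / 0.00604 = 313.72 s.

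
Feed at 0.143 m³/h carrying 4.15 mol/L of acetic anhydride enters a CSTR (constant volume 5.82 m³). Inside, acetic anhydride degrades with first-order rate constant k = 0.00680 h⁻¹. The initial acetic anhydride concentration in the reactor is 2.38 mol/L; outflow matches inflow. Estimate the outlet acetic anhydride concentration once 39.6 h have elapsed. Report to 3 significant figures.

Accumulation = in − out − consumed: V dC/dt = Q C_in − Q C − k V C.
dC/dt = (Q/V) C_in − (Q/V + k) C; effective rate a = Q/V + k = 0.024570 + 0.00680 = 0.031370 h⁻¹.
C_ss = Q C_in/(Q + kV) = 3.2504 mol/L; C(t) = C_ss + (C₀ − C_ss) e^(−a t).
C(39.6) = 3.2504 + (-0.87043)·e^(−0.031370·39.6) = 3.2504 + (-0.87043)·0.28873 = 2.9991 mol/L.

3.00 mol/L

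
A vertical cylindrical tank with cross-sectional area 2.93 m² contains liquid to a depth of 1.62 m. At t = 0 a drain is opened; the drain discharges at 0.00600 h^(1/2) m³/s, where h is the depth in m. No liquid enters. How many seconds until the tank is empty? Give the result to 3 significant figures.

A dh/dt = −Q_out = −0.00600 √h.
∫ h^(−1/2) dh = −(0.00600/A) ∫ dt, giving 2√h = 2√h₀ − (0.00600/A) t.
Tank is empty when √h = 0: t_empty = 2A√h₀/0.00600.
t_empty = 2·2.93·√1.62/0.00600 = 5.8600·1.2728/0.00600 = 1243.1 s.

1240 s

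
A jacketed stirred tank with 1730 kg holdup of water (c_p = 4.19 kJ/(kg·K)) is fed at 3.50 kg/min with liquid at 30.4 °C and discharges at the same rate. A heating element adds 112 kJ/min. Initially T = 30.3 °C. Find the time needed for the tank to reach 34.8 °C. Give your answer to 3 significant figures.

M c_p dT/dt = ṁ c_p (T_in − T) + Q̇.
τ = M/ṁ = 494.29 min; T_ss = T_in + Q̇/(ṁ c_p) = 38.037 °C.
T(t) = T_ss + (T₀ − T_ss) e^(−t/τ). Set T = 34.8:
e^(−t/τ) = (34.8 − 38.037)/(30.3 − 38.037) = 0.41840
t = −494.29 · ln(0.41840) = 430.68 min.

431 min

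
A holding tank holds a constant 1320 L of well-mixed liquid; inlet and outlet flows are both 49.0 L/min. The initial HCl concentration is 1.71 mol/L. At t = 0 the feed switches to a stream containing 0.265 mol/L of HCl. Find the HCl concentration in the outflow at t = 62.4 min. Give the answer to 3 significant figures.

Transient balance on the dissolved component: V dC/dt = Q(C_in − C).
So dC/dt = (C_in − C)/τ with τ = V/Q = 1320/49.0 = 26.939 min.
This is linear first-order; C(t) = C_in + (C₀ − C_in) e^(−t/τ).
C(62.4) = 0.265 + (1.71 − 0.265)·e^(−62.4/26.939) = 0.265 + (1.4450)·0.098632 = 0.40752 mol/L.

0.408 mol/L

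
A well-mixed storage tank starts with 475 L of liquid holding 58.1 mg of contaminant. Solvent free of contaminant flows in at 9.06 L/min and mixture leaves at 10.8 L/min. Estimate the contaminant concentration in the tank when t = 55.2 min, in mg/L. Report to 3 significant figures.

0.0377 mg/L

Total volume: dV/dt = Q_in − Q_out = -1.7400 L/min, so V(t) = 475 − 1.7400 t and V(55.2) = 378.95 L.
No contaminant enters, so dm/dt = −Q_out · (m/V).
dm/m = −Q_out dt/(V₀ − 1.7400 t); integrating gives ln(m/m₀) = −(Q_out/(Q_in−Q_out)) ln(V/V₀).
m = m₀ (V₀/V)^(Q_out/(Q_in−Q_out)) = 58.1 × (475/378.95)^(-6.2069) = 14.296 mg.
C = m/V = 14.296/378.95 = 0.037726 mg/L.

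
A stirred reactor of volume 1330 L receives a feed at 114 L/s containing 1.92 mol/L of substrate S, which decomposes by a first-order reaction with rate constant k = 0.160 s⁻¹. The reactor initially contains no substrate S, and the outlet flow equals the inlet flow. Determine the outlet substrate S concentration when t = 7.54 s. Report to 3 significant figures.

0.565 mol/L

Accumulation = in − out − consumed: V dC/dt = Q C_in − Q C − k V C.
This is linear with rate a = Q/V + k = 0.24571 s⁻¹.
C_ss = Q C_in/(Q + kV) = 0.66977 mol/L; C(t) = C_ss + (C₀ − C_ss) e^(−a t).
C(7.54) = 0.66977 + (-0.66977)·e^(−0.24571·7.54) = 0.66977 + (-0.66977)·0.15682 = 0.56474 mol/L.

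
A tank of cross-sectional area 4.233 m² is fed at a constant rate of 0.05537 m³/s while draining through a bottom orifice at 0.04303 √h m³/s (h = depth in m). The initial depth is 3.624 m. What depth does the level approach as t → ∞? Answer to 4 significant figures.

1.656 m

Unsteady balance on liquid volume: A dh/dt = Q_in − 0.04303 √h. At steady state dh/dt = 0:
Q_in = 0.04303 √h_ss ⇒ √h_ss = 0.05537/0.04303 = 1.28678.
h_ss = 1.28678² = 1.65579 m. (Since h₀ = 3.624 m > h_ss, the level will fall toward this value.)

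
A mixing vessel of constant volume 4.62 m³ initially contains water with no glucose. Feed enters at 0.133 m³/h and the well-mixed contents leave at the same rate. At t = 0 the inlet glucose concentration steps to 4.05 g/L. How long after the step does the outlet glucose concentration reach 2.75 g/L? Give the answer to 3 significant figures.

39.5 h

Unsteady species balance (constant V, well mixed): V dC/dt = Q(C_in − C), so τ = V/Q = 34.737 h.
C(t) = C_in + (C₀ − C_in) e^(−t/τ). Set C = 2.75 and solve for t:
e^(−t/τ) = (C − C_in)/(C₀ − C_in) = (2.75 − 4.05)/(0 − 4.05) = 0.32099
t = −τ ln(…) = 34.737 × 1.1364 = 39.473 h.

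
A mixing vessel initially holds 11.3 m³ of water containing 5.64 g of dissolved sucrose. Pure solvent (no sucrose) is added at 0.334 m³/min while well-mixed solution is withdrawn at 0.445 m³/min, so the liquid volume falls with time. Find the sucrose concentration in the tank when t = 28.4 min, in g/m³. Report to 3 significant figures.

0.187 g/m³

Let m(t) be the amount of sucrose. Volume: V(t) = V₀ + (Q_in − Q_out) t = 11.3 − 0.11100 t; V(28.4) = 8.1476 m³.
Species balance (pure solvent in): dm/dt = −Q_out · m/V(t).
Separate: dm/m = −Q_out dt/V(t) ⇒ ln(m/m₀) = −(Q_out/(Q_in−Q_out)) ln(V/V₀).
m = m₀ (V₀/V)^(Q_out/(Q_in−Q_out)) = 5.64 × (11.3/8.1476)^(-4.0090) = 1.5199 g.
C = m/V = 1.5199/8.1476 = 0.18654 g/m³.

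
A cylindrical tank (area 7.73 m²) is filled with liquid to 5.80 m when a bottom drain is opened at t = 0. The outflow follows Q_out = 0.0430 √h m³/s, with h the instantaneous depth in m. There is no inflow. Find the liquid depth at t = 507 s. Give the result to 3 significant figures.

With no inflow, A dh/dt = −0.0430 √h.
This is separable: 2 d(√h)/dt = −0.0430/A, so √h = √h₀ − (0.0430/(2A)) t.
√h = √5.80 − 0.0430·507/(2·7.73) = 2.4083 − 1.4102 = 0.99816.
h = 0.99816² = 0.99633 m.

0.996 m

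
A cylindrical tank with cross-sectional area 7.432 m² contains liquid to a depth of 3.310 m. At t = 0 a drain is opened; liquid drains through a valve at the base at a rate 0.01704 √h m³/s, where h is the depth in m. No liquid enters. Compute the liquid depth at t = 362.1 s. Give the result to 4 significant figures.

Mass balance (ρ constant): A dh/dt = −0.01704 √h.
∫ h^(−1/2) dh = −(0.01704/A) ∫ dt, giving 2√h = 2√h₀ − (0.01704/A) t.
√h = √3.310 − 0.01704·362.1/(2·7.432) = 1.81934 − 0.415109 = 1.40423.
h = 1.40423² = 1.97187 m.

1.972 m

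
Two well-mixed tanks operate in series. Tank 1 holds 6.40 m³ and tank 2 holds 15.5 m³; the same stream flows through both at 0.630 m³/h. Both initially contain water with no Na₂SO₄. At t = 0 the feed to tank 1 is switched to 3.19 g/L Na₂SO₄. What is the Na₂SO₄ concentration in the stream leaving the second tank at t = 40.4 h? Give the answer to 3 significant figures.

2.18 g/L

Time constants: τᵢ = Vᵢ/Q for each well-mixed tank.
τ₁ = 6.40/0.630 = 10.159 h; τ₂ = 15.5/0.630 = 24.603 h.
Solving the cascade with C₁(0)=C₂(0)=0 gives C₂(t) = C_in[1 − (τ₁ e^(−t/τ₁) − τ₂ e^(−t/τ₂))/(τ₁ − τ₂)].
At t = 40.4: e^(−t/τ₁) = 0.018744, e^(−t/τ₂) = 0.19358.
C₂ = 3.19·[1 − (10.159·0.018744 − 24.603·0.19358)/(-14.444)] = 3.19·0.68346 = 2.1802 g/L.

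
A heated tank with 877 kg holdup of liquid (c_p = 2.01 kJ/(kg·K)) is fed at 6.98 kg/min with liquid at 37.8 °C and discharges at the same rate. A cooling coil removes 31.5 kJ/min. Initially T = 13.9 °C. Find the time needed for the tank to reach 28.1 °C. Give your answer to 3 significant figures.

134 min

Unsteady energy balance on the tank contents: M c_p dT/dt = ṁ c_p (T_in − T) − 31.5.
τ = M/ṁ = 125.64 min; T_ss = T_in − Q̇/(ṁ c_p) = 35.555 °C.
T(t) = T_ss + (T₀ − T_ss) e^(−t/τ). Set T = 28.1:
e^(−t/τ) = (28.1 − 35.555)/(13.9 − 35.555) = 0.34426
t = −125.64 · ln(0.34426) = 133.98 min.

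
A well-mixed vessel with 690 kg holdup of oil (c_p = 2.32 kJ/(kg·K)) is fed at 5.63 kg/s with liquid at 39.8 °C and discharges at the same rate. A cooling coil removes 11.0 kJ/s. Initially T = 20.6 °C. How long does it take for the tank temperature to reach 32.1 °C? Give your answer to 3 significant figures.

M c_p dT/dt = ṁ c_p (T_in − T) − Q̇.
τ = M/ṁ = 122.56 s; T_ss = T_in − Q̇/(ṁ c_p) = 38.958 °C.
T(t) = T_ss + (T₀ − T_ss) e^(−t/τ). Set T = 32.1:
e^(−t/τ) = (32.1 − 38.958)/(20.6 − 38.958) = 0.37356
t = −122.56 · ln(0.37356) = 120.68 s.

121 s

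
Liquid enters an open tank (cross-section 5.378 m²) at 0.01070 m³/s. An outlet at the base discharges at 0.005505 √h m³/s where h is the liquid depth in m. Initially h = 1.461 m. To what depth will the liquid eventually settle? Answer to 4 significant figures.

3.778 m

A dh/dt = Q_in − 0.005505 √h. Steady state requires inflow = outflow:
Q_in = 0.005505 √h_ss ⇒ √h_ss = 0.01070/0.005505 = 1.94369.
h_ss = 1.94369² = 3.77792 m. (Since h₀ = 1.461 m < h_ss, the level will rise toward this value.)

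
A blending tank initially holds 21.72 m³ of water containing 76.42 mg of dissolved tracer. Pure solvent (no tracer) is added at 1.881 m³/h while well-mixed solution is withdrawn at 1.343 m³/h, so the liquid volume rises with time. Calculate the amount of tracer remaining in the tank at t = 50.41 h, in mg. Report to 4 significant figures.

Let m(t) be the amount of tracer. Volume: V(t) = V₀ + (Q_in − Q_out) t = 21.72 + 0.538000 t; V(50.41) = 48.8406 m³.
Species balance (pure solvent in): dm/dt = −Q_out · m/V(t).
dm/m = −Q_out dt/(V₀ + 0.538000 t); integrating gives ln(m/m₀) = −(Q_out/(Q_in−Q_out)) ln(V/V₀).
m = m₀ (V₀/V)^(Q_out/(Q_in−Q_out)) = 76.42 × (21.72/48.8406)^(2.49628) = 10.1091 mg.

10.11 mg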